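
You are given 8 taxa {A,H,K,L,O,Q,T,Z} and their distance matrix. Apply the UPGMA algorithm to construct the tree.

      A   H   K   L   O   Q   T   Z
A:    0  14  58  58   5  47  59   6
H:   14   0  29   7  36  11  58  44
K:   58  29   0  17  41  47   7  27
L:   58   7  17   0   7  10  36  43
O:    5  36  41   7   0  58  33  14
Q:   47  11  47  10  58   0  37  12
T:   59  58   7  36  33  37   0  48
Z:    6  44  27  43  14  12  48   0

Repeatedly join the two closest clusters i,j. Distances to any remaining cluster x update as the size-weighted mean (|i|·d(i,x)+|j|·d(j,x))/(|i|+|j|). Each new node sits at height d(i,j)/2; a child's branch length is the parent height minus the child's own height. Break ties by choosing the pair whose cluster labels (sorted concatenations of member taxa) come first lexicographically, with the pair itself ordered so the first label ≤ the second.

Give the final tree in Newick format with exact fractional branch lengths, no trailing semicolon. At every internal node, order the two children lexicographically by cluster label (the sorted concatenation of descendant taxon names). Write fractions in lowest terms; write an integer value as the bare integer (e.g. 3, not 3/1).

iteration 1: select A,O (d=5); attach at lengths (5/2, 5/2); label the merged cluster AO
  updated: d(AO,H)=25, d(AO,K)=99/2, d(AO,L)=65/2, d(AO,Q)=105/2, d(AO,T)=46, d(AO,Z)=10
iteration 2: select H,L (d=7); attach at lengths (7/2, 7/2); label the merged cluster HL
  updated: d(AO,HL)=115/4, d(HL,K)=23, d(HL,Q)=21/2, d(HL,T)=47, d(HL,Z)=87/2
iteration 3: select K,T (d=7); attach at lengths (7/2, 7/2); label the merged cluster KT
  updated: d(AO,KT)=191/4, d(HL,KT)=35, d(KT,Q)=42, d(KT,Z)=75/2
iteration 4: select AO,Z (d=10); attach at lengths (5/2, 5); label the merged cluster AOZ
  updated: d(AOZ,HL)=101/3, d(AOZ,KT)=133/3, d(AOZ,Q)=39
iteration 5: select HL,Q (d=21/2); attach at lengths (7/4, 21/4); label the merged cluster HLQ
  updated: d(AOZ,HLQ)=319/9, d(HLQ,KT)=112/3
iteration 6: select AOZ,HLQ (d=319/9); attach at lengths (229/18, 449/36); label the merged cluster AHLOQZ
  updated: d(AHLOQZ,KT)=245/6
iteration 7: select AHLOQZ,KT (d=245/6); attach at lengths (97/36, 203/12); label the merged cluster AHKLOQTZ
final tree: ((((A:5/2,O:5/2):5/2,Z:5):229/18,((H:7/2,L:7/2):7/4,Q:21/4):449/36):97/36,(K:7/2,T:7/2):203/12)
total length: 2819/36

((((A:5/2,O:5/2):5/2,Z:5):229/18,((H:7/2,L:7/2):7/4,Q:21/4):449/36):97/36,(K:7/2,T:7/2):203/12)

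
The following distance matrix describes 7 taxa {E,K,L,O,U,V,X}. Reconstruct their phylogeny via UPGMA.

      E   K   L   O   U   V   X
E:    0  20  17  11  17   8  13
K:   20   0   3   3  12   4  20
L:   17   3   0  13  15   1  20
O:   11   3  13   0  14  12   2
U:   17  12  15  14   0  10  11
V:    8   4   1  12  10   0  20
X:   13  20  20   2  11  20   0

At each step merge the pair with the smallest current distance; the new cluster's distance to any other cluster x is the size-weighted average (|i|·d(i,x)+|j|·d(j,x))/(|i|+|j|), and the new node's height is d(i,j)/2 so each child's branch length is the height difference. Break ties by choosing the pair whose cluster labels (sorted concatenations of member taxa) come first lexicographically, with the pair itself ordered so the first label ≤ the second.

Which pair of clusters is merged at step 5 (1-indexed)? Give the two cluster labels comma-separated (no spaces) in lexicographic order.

iteration 1: select L,V (d=1); attach at lengths (1/2, 1/2); label the merged cluster LV
  updated: d(E,LV)=25/2, d(K,LV)=7/2, d(LV,O)=25/2, d(LV,U)=25/2, d(LV,X)=20
iteration 2: select O,X (d=2); attach at lengths (1, 1); label the merged cluster OX
  updated: d(E,OX)=12, d(K,OX)=23/2, d(LV,OX)=65/4, d(OX,U)=25/2
iteration 3: select K,LV (d=7/2); attach at lengths (7/4, 5/4); label the merged cluster KLV
  updated: d(E,KLV)=15, d(KLV,OX)=44/3, d(KLV,U)=37/3
iteration 4: select E,OX (d=12); attach at lengths (6, 5); label the merged cluster EOX
  updated: d(EOX,KLV)=133/9, d(EOX,U)=14
iteration 5: select KLV,U (d=37/3); attach at lengths (53/12, 37/6); label the merged cluster KLUV
  updated: d(EOX,KLUV)=175/12
iteration 6: select EOX,KLUV (d=175/12); attach at lengths (31/24, 9/8); label the merged cluster EKLOUVX
final tree: ((E:6,(O:1,X:1):5):31/24,((K:7/4,(L:1/2,V:1/2):5/4):53/12,U:37/6):9/8)
total length: 30

KLV,U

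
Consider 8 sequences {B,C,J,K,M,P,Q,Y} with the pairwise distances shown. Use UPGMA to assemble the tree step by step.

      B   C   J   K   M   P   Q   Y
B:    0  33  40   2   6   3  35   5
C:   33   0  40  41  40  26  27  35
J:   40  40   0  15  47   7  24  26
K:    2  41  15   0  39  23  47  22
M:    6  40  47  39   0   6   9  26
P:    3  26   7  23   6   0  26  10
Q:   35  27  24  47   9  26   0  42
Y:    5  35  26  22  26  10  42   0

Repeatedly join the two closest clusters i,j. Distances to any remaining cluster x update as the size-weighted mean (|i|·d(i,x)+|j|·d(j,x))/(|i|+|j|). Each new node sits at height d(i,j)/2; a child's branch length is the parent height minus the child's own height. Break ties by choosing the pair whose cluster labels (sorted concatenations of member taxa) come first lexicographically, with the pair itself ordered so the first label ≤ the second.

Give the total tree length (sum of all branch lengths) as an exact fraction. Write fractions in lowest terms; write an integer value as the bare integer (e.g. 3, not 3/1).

6733/84

iteration 1: select B,K (d=2); attach at lengths (1, 1); label the merged cluster BK
  updated: d(BK,C)=37, d(BK,J)=55/2, d(BK,M)=45/2, d(BK,P)=13, d(BK,Q)=41, d(BK,Y)=27/2
iteration 2: select M,P (d=6); attach at lengths (3, 3); label the merged cluster MP
  updated: d(BK,MP)=71/4, d(C,MP)=33, d(J,MP)=27, d(MP,Q)=35/2, d(MP,Y)=18
iteration 3: select BK,Y (d=27/2); attach at lengths (23/4, 27/4); label the merged cluster BKY
  updated: d(BKY,C)=109/3, d(BKY,J)=27, d(BKY,MP)=107/6, d(BKY,Q)=124/3
iteration 4: select MP,Q (d=35/2); attach at lengths (23/4, 35/4); label the merged cluster MPQ
  updated: d(BKY,MPQ)=77/3, d(C,MPQ)=31, d(J,MPQ)=26
iteration 5: select BKY,MPQ (d=77/3); attach at lengths (73/12, 49/12); label the merged cluster BKMPQY
  updated: d(BKMPQY,C)=101/3, d(BKMPQY,J)=53/2
iteration 6: select BKMPQY,J (d=53/2); attach at lengths (5/12, 53/4); label the merged cluster BJKMPQY
  updated: d(BJKMPQY,C)=242/7
iteration 7: select BJKMPQY,C (d=242/7); attach at lengths (113/28, 121/7); label the merged cluster BCJKMPQY
final tree: (((((B:1,K:1):23/4,Y:27/4):73/12,((M:3,P:3):23/4,Q:35/4):49/12):5/12,J:53/4):113/28,C:121/7)
total length: 6733/84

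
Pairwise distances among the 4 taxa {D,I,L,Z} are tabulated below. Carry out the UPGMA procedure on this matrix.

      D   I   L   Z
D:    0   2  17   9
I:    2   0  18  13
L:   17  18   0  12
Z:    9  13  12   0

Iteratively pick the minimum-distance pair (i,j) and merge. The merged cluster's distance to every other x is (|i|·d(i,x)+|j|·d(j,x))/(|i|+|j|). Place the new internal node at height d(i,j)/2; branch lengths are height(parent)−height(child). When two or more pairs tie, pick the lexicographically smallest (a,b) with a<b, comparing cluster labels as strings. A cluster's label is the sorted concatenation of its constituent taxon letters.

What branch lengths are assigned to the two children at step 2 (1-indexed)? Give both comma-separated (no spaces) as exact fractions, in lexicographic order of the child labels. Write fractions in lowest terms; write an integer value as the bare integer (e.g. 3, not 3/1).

step 1: merge (D,I) at d=2; branch lengths D→1, I→1; new cluster DI
  updated: d(DI,L)=35/2, d(DI,Z)=11
step 2: merge (DI,Z) at d=11; branch lengths DI→9/2, Z→11/2; new cluster DIZ
  updated: d(DIZ,L)=47/3
step 3: merge (DIZ,L) at d=47/3; branch lengths DIZ→7/3, L→47/6; new cluster DILZ
final tree: (((D:1,I:1):9/2,Z:11/2):7/3,L:47/6)
total length: 133/6

9/2,11/2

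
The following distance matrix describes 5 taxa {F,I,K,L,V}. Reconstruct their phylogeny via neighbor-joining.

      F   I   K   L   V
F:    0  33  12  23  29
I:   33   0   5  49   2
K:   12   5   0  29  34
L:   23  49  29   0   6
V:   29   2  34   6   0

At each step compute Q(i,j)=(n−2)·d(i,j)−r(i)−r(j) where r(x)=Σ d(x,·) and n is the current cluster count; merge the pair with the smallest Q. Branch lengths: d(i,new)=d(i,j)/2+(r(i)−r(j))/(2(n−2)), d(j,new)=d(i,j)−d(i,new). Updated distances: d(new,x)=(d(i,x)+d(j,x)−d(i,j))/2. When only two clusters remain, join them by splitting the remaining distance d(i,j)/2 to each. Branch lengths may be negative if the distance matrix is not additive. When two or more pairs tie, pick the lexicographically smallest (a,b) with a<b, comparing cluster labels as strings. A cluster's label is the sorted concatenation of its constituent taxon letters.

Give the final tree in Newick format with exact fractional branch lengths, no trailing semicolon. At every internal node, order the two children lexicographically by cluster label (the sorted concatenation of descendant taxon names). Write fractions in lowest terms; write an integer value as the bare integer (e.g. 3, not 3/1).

iteration 1: select L,V (d=6, Q=-160); attach at lengths (9, -3); label the merged cluster LV
  updated: d(F,LV)=23, d(I,LV)=45/2, d(K,LV)=57/2
iteration 2: select F,LV (d=23, Q=-96); attach at lengths (10, 13); label the merged cluster FLV
  updated: d(FLV,I)=65/4, d(FLV,K)=35/4
iteration 3: select FLV,I (d=65/4, Q=-30); attach at lengths (10, 25/4); label the merged cluster FILV
  updated: d(FILV,K)=-5/4
iteration 4: select FILV,K (d=-5/4); attach at lengths (-5/8, -5/8); label the merged cluster FIKLV
final tree: (((F:10,(L:9,V:-3):13):10,I:25/4):-5/8,K:-5/8)
total length: 44

(((F:10,(L:9,V:-3):13):10,I:25/4):-5/8,K:-5/8)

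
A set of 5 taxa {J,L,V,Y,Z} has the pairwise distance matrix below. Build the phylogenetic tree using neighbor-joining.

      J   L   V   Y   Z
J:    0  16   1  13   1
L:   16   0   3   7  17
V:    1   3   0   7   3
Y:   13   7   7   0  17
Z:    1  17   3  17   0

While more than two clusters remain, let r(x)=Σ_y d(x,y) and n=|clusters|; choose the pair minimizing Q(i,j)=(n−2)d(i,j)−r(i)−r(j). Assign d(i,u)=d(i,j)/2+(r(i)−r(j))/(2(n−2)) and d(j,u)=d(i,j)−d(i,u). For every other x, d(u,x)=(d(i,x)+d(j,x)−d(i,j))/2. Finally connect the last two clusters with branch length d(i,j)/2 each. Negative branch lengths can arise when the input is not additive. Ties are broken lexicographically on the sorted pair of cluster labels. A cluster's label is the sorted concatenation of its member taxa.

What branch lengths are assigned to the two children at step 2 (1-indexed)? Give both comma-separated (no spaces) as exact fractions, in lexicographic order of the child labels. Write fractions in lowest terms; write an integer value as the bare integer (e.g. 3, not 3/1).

iteration 1: select J,Z (d=1, Q=-66); attach at lengths (-2/3, 5/3); label the merged cluster JZ
  updated: d(JZ,L)=16, d(JZ,V)=3/2, d(JZ,Y)=29/2
iteration 2: select JZ,V (d=3/2, Q=-81/2); attach at lengths (47/8, -35/8); label the merged cluster JVZ
  updated: d(JVZ,L)=35/4, d(JVZ,Y)=10
iteration 3: select JVZ,L (d=35/4, Q=-103/4); attach at lengths (47/8, 23/8); label the merged cluster JLVZ
  updated: d(JLVZ,Y)=33/8
iteration 4: select JLVZ,Y (d=33/8); attach at lengths (33/16, 33/16); label the merged cluster JLVYZ
final tree: ((((J:-2/3,Z:5/3):47/8,V:-35/8):47/8,L:23/8):33/16,Y:33/16)
total length: 123/8

47/8,-35/8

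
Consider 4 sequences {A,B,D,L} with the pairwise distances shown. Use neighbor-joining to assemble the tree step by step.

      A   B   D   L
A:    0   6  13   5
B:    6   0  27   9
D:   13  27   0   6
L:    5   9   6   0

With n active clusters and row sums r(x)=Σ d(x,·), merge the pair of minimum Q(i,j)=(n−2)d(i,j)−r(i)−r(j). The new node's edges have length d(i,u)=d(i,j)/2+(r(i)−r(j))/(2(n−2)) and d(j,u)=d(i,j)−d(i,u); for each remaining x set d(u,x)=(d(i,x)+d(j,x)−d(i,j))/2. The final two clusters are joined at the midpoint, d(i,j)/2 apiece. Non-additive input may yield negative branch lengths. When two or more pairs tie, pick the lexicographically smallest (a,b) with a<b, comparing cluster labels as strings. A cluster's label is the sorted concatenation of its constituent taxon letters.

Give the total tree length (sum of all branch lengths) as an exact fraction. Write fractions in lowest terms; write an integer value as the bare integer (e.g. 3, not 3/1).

1. join A+B (d=6, Q=-54) ⇒ AB; edges |A|=-3/2, |B|=15/2
  updated: d(AB,D)=17, d(AB,L)=4
2. join AB+D (d=17, Q=-27) ⇒ ABD; edges |AB|=15/2, |D|=19/2
  updated: d(ABD,L)=-7/2
3. join ABD+L (d=-7/2) ⇒ ABDL; edges |ABD|=-7/4, |L|=-7/4
final tree: (((A:-3/2,B:15/2):15/2,D:19/2):-7/4,L:-7/4)
total length: 39/2

39/2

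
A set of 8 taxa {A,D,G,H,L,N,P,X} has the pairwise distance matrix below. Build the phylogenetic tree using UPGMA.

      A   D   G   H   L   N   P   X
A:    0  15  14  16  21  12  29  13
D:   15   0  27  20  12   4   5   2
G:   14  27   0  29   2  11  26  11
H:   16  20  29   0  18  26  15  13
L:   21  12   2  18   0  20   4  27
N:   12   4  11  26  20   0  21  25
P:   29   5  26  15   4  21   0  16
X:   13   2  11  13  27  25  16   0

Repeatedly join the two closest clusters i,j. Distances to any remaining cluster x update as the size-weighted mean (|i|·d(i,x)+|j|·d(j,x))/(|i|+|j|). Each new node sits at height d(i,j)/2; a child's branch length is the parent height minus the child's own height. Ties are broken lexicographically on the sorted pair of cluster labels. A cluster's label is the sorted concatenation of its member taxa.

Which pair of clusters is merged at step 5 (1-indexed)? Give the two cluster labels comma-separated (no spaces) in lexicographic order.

DPX,H

step 1: merge (D,X) at d=2; branch lengths D→1, X→1; new cluster DX
  updated: d(A,DX)=14, d(DX,G)=19, d(DX,H)=33/2, d(DX,L)=39/2, d(DX,N)=29/2, d(DX,P)=21/2
step 2: merge (G,L) at d=2; branch lengths G→1, L→1; new cluster GL
  updated: d(A,GL)=35/2, d(DX,GL)=77/4, d(GL,H)=47/2, d(GL,N)=31/2, d(GL,P)=15
step 3: merge (DX,P) at d=21/2; branch lengths DX→17/4, P→21/4; new cluster DPX
  updated: d(A,DPX)=19, d(DPX,GL)=107/6, d(DPX,H)=16, d(DPX,N)=50/3
step 4: merge (A,N) at d=12; branch lengths A→6, N→6; new cluster AN
  updated: d(AN,DPX)=107/6, d(AN,GL)=33/2, d(AN,H)=21
step 5: merge (DPX,H) at d=16; branch lengths DPX→11/4, H→8; new cluster DHPX
  updated: d(AN,DHPX)=149/8, d(DHPX,GL)=77/4
step 6: merge (AN,GL) at d=33/2; branch lengths AN→9/4, GL→29/4; new cluster AGLN
  updated: d(AGLN,DHPX)=303/16
step 7: merge (AGLN,DHPX) at d=303/16; branch lengths AGLN→39/32, DHPX→47/32; new cluster ADGHLNPX
final tree: (((A:6,N:6):9/4,(G:1,L:1):29/4):39/32,(((D:1,X:1):17/4,P:21/4):11/4,H:8):47/32)
total length: 775/16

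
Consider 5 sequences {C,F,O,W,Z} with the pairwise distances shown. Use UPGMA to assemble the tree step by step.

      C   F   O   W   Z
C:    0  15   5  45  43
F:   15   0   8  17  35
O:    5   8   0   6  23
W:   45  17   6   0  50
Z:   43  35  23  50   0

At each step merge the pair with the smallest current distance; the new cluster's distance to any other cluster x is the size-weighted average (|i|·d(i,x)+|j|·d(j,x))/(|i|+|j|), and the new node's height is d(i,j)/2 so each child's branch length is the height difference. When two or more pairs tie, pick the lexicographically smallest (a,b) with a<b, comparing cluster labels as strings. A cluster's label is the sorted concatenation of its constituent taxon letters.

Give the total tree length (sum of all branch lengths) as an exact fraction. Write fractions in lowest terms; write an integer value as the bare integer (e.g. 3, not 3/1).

172/3

1. join C+O (d=5) ⇒ CO; edges |C|=5/2, |O|=5/2
  updated: d(CO,F)=23/2, d(CO,W)=51/2, d(CO,Z)=33
2. join CO+F (d=23/2) ⇒ CFO; edges |CO|=13/4, |F|=23/4
  updated: d(CFO,W)=68/3, d(CFO,Z)=101/3
3. join CFO+W (d=68/3) ⇒ CFOW; edges |CFO|=67/12, |W|=34/3
  updated: d(CFOW,Z)=151/4
4. join CFOW+Z (d=151/4) ⇒ CFOWZ; edges |CFOW|=181/24, |Z|=151/8
final tree: ((((C:5/2,O:5/2):13/4,F:23/4):67/12,W:34/3):181/24,Z:151/8)
total length: 172/3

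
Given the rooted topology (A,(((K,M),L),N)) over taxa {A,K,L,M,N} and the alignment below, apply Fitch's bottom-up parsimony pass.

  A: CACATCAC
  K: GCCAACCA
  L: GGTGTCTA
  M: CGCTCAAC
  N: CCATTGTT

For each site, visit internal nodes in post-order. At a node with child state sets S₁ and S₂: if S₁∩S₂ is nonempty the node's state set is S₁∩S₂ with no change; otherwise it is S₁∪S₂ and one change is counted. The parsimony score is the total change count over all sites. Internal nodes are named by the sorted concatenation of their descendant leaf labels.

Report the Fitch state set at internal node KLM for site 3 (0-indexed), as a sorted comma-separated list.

A,G,T

[col 0] KM: children K:{G}, M:{C} ∪→ {C,G}; cost 1
[col 0] KLM: children KM:{C,G}, L:{G} ∩→ {G}; cost 0
[col 0] KLMN: children KLM:{G}, N:{C} ∪→ {C,G}; cost 1
[col 0] AKLMN: children A:{C}, KLMN:{C,G} ∩→ {C}; cost 0
[col 1] KM: children K:{C}, M:{G} ∪→ {C,G}; cost 1
[col 1] KLM: children KM:{C,G}, L:{G} ∩→ {G}; cost 0
[col 1] KLMN: children KLM:{G}, N:{C} ∪→ {C,G}; cost 1
[col 1] AKLMN: children A:{A}, KLMN:{C,G} ∪→ {A,C,G}; cost 1
[col 2] KM: children K:{C}, M:{C} ∩→ {C}; cost 0
[col 2] KLM: children KM:{C}, L:{T} ∪→ {C,T}; cost 1
[col 2] KLMN: children KLM:{C,T}, N:{A} ∪→ {A,C,T}; cost 1
[col 2] AKLMN: children A:{C}, KLMN:{A,C,T} ∩→ {C}; cost 0
[col 3] KM: children K:{A}, M:{T} ∪→ {A,T}; cost 1
[col 3] KLM: children KM:{A,T}, L:{G} ∪→ {A,G,T}; cost 1
[col 3] KLMN: children KLM:{A,G,T}, N:{T} ∩→ {T}; cost 0
[col 3] AKLMN: children A:{A}, KLMN:{T} ∪→ {A,T}; cost 1
[col 4] KM: children K:{A}, M:{C} ∪→ {A,C}; cost 1
[col 4] KLM: children KM:{A,C}, L:{T} ∪→ {A,C,T}; cost 1
[col 4] KLMN: children KLM:{A,C,T}, N:{T} ∩→ {T}; cost 0
[col 4] AKLMN: children A:{T}, KLMN:{T} ∩→ {T}; cost 0
[col 5] KM: children K:{C}, M:{A} ∪→ {A,C}; cost 1
[col 5] KLM: children KM:{A,C}, L:{C} ∩→ {C}; cost 0
[col 5] KLMN: children KLM:{C}, N:{G} ∪→ {C,G}; cost 1
[col 5] AKLMN: children A:{C}, KLMN:{C,G} ∩→ {C}; cost 0
[col 6] KM: children K:{C}, M:{A} ∪→ {A,C}; cost 1
[col 6] KLM: children KM:{A,C}, L:{T} ∪→ {A,C,T}; cost 1
[col 6] KLMN: children KLM:{A,C,T}, N:{T} ∩→ {T}; cost 0
[col 6] AKLMN: children A:{A}, KLMN:{T} ∪→ {A,T}; cost 1
[col 7] KM: children K:{A}, M:{C} ∪→ {A,C}; cost 1
[col 7] KLM: children KM:{A,C}, L:{A} ∩→ {A}; cost 0
[col 7] KLMN: children KLM:{A}, N:{T} ∪→ {A,T}; cost 1
[col 7] AKLMN: children A:{C}, KLMN:{A,T} ∪→ {A,C,T}; cost 1
per-site changes: [2, 3, 2, 3, 2, 2, 3, 3]; total = 20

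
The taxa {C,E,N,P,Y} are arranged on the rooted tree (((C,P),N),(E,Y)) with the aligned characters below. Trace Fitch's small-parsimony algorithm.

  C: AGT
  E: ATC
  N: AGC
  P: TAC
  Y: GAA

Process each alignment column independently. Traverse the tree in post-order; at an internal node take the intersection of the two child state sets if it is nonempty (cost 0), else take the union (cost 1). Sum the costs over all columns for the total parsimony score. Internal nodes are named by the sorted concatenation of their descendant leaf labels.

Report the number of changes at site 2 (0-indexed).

2

CP@0: {A} ∪ {T} = {A,T} (union, +1)
CNP@0: {A,T} ∩ {A} = {A} (intersection, +0)
EY@0: {A} ∪ {G} = {A,G} (union, +1)
CENPY@0: {A} ∩ {A,G} = {A} (intersection, +0)
CP@1: {G} ∪ {A} = {A,G} (union, +1)
CNP@1: {A,G} ∩ {G} = {G} (intersection, +0)
EY@1: {T} ∪ {A} = {A,T} (union, +1)
CENPY@1: {G} ∪ {A,T} = {A,G,T} (union, +1)
CP@2: {T} ∪ {C} = {C,T} (union, +1)
CNP@2: {C,T} ∩ {C} = {C} (intersection, +0)
EY@2: {C} ∪ {A} = {A,C} (union, +1)
CENPY@2: {C} ∩ {A,C} = {C} (intersection, +0)
per-site changes: [2, 3, 2]; total = 7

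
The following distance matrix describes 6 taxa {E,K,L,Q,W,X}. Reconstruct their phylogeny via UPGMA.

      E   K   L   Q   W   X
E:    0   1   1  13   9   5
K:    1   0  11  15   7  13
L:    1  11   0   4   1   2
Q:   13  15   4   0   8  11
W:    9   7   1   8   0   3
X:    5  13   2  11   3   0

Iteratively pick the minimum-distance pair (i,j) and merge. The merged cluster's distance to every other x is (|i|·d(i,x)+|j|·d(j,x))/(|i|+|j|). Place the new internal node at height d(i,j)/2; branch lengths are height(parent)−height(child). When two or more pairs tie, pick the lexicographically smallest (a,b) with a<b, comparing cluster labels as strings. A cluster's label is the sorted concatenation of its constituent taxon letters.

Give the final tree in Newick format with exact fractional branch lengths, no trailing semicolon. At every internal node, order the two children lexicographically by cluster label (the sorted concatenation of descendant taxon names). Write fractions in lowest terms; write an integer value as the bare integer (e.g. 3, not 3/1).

step 1: merge (E,K) at d=1; branch lengths E→1/2, K→1/2; new cluster EK
  updated: d(EK,L)=6, d(EK,Q)=14, d(EK,W)=8, d(EK,X)=9
step 2: merge (L,W) at d=1; branch lengths L→1/2, W→1/2; new cluster LW
  updated: d(EK,LW)=7, d(LW,Q)=6, d(LW,X)=5/2
step 3: merge (LW,X) at d=5/2; branch lengths LW→3/4, X→5/4; new cluster LWX
  updated: d(EK,LWX)=23/3, d(LWX,Q)=23/3
step 4: merge (EK,LWX) at d=23/3; branch lengths EK→10/3, LWX→31/12; new cluster EKLWX
  updated: d(EKLWX,Q)=51/5
step 5: merge (EKLWX,Q) at d=51/5; branch lengths EKLWX→19/15, Q→51/10; new cluster EKLQWX
final tree: (((E:1/2,K:1/2):10/3,((L:1/2,W:1/2):3/4,X:5/4):31/12):19/15,Q:51/10)
total length: 977/60

(((E:1/2,K:1/2):10/3,((L:1/2,W:1/2):3/4,X:5/4):31/12):19/15,Q:51/10)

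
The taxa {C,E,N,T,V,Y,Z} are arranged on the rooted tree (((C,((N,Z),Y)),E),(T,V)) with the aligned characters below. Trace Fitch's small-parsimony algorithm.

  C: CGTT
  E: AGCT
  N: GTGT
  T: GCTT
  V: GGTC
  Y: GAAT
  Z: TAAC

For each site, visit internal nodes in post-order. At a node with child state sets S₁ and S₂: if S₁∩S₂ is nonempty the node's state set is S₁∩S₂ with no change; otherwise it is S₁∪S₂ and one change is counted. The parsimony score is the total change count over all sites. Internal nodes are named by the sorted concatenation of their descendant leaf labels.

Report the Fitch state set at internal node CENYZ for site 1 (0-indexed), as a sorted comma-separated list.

G

site 0, node NZ: N={G} ∪ Z={T} → {G,T} (+1)
site 0, node NYZ: NZ={G,T} ∩ Y={G} → {G} (+0)
site 0, node CNYZ: C={C} ∪ NYZ={G} → {C,G} (+1)
site 0, node CENYZ: CNYZ={C,G} ∪ E={A} → {A,C,G} (+1)
site 0, node TV: T={G} ∩ V={G} → {G} (+0)
site 0, node CENTVYZ: CENYZ={A,C,G} ∩ TV={G} → {G} (+0)
site 1, node NZ: N={T} ∪ Z={A} → {A,T} (+1)
site 1, node NYZ: NZ={A,T} ∩ Y={A} → {A} (+0)
site 1, node CNYZ: C={G} ∪ NYZ={A} → {A,G} (+1)
site 1, node CENYZ: CNYZ={A,G} ∩ E={G} → {G} (+0)
site 1, node TV: T={C} ∪ V={G} → {C,G} (+1)
site 1, node CENTVYZ: CENYZ={G} ∩ TV={C,G} → {G} (+0)
site 2, node NZ: N={G} ∪ Z={A} → {A,G} (+1)
site 2, node NYZ: NZ={A,G} ∩ Y={A} → {A} (+0)
site 2, node CNYZ: C={T} ∪ NYZ={A} → {A,T} (+1)
site 2, node CENYZ: CNYZ={A,T} ∪ E={C} → {A,C,T} (+1)
site 2, node TV: T={T} ∩ V={T} → {T} (+0)
site 2, node CENTVYZ: CENYZ={A,C,T} ∩ TV={T} → {T} (+0)
site 3, node NZ: N={T} ∪ Z={C} → {C,T} (+1)
site 3, node NYZ: NZ={C,T} ∩ Y={T} → {T} (+0)
site 3, node CNYZ: C={T} ∩ NYZ={T} → {T} (+0)
site 3, node CENYZ: CNYZ={T} ∩ E={T} → {T} (+0)
site 3, node TV: T={T} ∪ V={C} → {C,T} (+1)
site 3, node CENTVYZ: CENYZ={T} ∩ TV={C,T} → {T} (+0)
per-site changes: [3, 3, 3, 2]; total = 11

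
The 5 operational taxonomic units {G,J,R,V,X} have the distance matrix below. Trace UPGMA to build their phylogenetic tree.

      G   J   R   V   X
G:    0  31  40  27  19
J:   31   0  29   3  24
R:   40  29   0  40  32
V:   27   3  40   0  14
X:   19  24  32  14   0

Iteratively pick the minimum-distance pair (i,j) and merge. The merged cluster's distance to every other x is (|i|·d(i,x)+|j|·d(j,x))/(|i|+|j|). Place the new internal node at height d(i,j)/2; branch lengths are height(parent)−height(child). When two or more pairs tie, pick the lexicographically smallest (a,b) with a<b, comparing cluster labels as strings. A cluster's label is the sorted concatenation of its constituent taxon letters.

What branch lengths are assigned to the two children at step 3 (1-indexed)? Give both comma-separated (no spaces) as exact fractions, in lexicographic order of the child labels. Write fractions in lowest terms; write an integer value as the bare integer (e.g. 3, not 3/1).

5/2,21/2

step 1: merge (J,V) at d=3; branch lengths J→3/2, V→3/2; new cluster JV
  updated: d(G,JV)=29, d(JV,R)=69/2, d(JV,X)=19
step 2: merge (G,X) at d=19; branch lengths G→19/2, X→19/2; new cluster GX
  updated: d(GX,JV)=24, d(GX,R)=36
step 3: merge (GX,JV) at d=24; branch lengths GX→5/2, JV→21/2; new cluster GJVX
  updated: d(GJVX,R)=141/4
step 4: merge (GJVX,R) at d=141/4; branch lengths GJVX→45/8, R→141/8; new cluster GJRVX
final tree: (((G:19/2,X:19/2):5/2,(J:3/2,V:3/2):21/2):45/8,R:141/8)
total length: 233/4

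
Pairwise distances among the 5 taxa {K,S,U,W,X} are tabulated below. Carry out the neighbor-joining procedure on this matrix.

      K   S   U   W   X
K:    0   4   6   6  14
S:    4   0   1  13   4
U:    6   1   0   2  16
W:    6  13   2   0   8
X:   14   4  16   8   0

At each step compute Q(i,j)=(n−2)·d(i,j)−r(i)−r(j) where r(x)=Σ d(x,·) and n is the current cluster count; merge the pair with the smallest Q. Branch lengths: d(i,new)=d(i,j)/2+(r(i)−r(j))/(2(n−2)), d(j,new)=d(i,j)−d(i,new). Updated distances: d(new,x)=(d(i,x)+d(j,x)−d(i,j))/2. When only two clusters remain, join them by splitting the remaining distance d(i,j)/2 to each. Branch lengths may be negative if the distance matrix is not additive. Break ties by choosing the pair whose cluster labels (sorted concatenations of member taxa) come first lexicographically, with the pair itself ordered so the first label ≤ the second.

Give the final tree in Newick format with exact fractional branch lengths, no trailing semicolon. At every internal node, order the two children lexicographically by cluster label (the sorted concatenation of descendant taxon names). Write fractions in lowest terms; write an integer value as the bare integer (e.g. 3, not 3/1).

1. join S+X (d=4, Q=-52) ⇒ SX; edges |S|=-4/3, |X|=16/3
  updated: d(K,SX)=7, d(SX,U)=13/2, d(SX,W)=17/2
2. join K+SX (d=7, Q=-27) ⇒ KSX; edges |K|=11/4, |SX|=17/4
  updated: d(KSX,U)=11/4, d(KSX,W)=15/4
3. join KSX+U (d=11/4, Q=-17/2) ⇒ KSUX; edges |KSX|=9/4, |U|=1/2
  updated: d(KSUX,W)=3/2
4. join KSUX+W (d=3/2) ⇒ KSUWX; edges |KSUX|=3/4, |W|=3/4
final tree: (((K:11/4,(S:-4/3,X:16/3):17/4):9/4,U:1/2):3/4,W:3/4)
total length: 61/4

(((K:11/4,(S:-4/3,X:16/3):17/4):9/4,U:1/2):3/4,W:3/4)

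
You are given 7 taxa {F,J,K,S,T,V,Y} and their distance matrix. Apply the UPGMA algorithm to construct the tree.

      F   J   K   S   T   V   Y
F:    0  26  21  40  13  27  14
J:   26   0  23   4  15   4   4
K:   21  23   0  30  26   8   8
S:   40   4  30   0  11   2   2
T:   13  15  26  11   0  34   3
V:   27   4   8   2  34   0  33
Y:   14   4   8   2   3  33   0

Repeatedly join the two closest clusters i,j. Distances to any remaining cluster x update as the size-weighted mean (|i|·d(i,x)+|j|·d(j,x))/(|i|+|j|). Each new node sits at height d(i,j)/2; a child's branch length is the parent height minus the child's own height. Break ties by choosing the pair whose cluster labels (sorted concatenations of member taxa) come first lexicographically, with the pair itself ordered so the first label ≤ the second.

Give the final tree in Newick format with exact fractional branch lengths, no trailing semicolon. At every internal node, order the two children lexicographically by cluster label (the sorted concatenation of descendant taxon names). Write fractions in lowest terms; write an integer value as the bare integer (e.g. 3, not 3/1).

iteration 1: select S,V (d=2); attach at lengths (1, 1); label the merged cluster SV
  updated: d(F,SV)=67/2, d(J,SV)=4, d(K,SV)=19, d(SV,T)=45/2, d(SV,Y)=35/2
iteration 2: select T,Y (d=3); attach at lengths (3/2, 3/2); label the merged cluster TY
  updated: d(F,TY)=27/2, d(J,TY)=19/2, d(K,TY)=17, d(SV,TY)=20
iteration 3: select J,SV (d=4); attach at lengths (2, 1); label the merged cluster JSV
  updated: d(F,JSV)=31, d(JSV,K)=61/3, d(JSV,TY)=33/2
iteration 4: select F,TY (d=27/2); attach at lengths (27/4, 21/4); label the merged cluster FTY
  updated: d(FTY,JSV)=64/3, d(FTY,K)=55/3
iteration 5: select FTY,K (d=55/3); attach at lengths (29/12, 55/6); label the merged cluster FKTY
  updated: d(FKTY,JSV)=253/12
iteration 6: select FKTY,JSV (d=253/12); attach at lengths (11/8, 205/24); label the merged cluster FJKSTVY
final tree: (((F:27/4,(T:3/2,Y:3/2):21/4):29/12,K:55/6):11/8,(J:2,(S:1,V:1):1):205/24)
total length: 83/2

(((F:27/4,(T:3/2,Y:3/2):21/4):29/12,K:55/6):11/8,(J:2,(S:1,V:1):1):205/24)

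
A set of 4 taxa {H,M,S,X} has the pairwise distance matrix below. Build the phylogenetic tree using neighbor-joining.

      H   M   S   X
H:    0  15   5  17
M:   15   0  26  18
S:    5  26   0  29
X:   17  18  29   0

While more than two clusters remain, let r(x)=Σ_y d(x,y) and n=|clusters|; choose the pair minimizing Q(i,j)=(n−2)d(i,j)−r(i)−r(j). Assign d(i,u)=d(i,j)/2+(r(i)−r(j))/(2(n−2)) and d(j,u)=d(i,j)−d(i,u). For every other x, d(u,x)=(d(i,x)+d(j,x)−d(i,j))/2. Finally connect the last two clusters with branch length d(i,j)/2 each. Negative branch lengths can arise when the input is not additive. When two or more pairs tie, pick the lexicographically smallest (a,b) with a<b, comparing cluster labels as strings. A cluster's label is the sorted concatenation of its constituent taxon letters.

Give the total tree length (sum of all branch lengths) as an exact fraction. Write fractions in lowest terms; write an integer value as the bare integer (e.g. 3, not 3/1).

133/4

iteration 1: select H,S (d=5, Q=-87); attach at lengths (-13/4, 33/4); label the merged cluster HS
  updated: d(HS,M)=18, d(HS,X)=41/2
iteration 2: select HS,M (d=18, Q=-113/2); attach at lengths (41/4, 31/4); label the merged cluster HMS
  updated: d(HMS,X)=41/4
iteration 3: select HMS,X (d=41/4); attach at lengths (41/8, 41/8); label the merged cluster HMSX
final tree: (((H:-13/4,S:33/4):41/4,M:31/4):41/8,X:41/8)
total length: 133/4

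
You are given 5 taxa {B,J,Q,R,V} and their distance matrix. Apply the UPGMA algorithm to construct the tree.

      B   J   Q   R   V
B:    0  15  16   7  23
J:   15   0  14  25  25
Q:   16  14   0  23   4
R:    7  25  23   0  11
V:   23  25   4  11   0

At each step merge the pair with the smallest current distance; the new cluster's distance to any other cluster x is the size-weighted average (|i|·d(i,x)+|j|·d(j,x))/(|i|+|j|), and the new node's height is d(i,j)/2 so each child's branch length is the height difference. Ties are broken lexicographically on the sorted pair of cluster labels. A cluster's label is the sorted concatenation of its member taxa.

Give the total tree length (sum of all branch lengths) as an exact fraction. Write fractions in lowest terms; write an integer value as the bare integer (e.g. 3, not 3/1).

275/8

1. join Q+V (d=4) ⇒ QV; edges |Q|=2, |V|=2
  updated: d(B,QV)=39/2, d(J,QV)=39/2, d(QV,R)=17
2. join B+R (d=7) ⇒ BR; edges |B|=7/2, |R|=7/2
  updated: d(BR,J)=20, d(BR,QV)=73/4
3. join BR+QV (d=73/4) ⇒ BQRV; edges |BR|=45/8, |QV|=57/8
  updated: d(BQRV,J)=79/4
4. join BQRV+J (d=79/4) ⇒ BJQRV; edges |BQRV|=3/4, |J|=79/8
final tree: (((B:7/2,R:7/2):45/8,(Q:2,V:2):57/8):3/4,J:79/8)
total length: 275/8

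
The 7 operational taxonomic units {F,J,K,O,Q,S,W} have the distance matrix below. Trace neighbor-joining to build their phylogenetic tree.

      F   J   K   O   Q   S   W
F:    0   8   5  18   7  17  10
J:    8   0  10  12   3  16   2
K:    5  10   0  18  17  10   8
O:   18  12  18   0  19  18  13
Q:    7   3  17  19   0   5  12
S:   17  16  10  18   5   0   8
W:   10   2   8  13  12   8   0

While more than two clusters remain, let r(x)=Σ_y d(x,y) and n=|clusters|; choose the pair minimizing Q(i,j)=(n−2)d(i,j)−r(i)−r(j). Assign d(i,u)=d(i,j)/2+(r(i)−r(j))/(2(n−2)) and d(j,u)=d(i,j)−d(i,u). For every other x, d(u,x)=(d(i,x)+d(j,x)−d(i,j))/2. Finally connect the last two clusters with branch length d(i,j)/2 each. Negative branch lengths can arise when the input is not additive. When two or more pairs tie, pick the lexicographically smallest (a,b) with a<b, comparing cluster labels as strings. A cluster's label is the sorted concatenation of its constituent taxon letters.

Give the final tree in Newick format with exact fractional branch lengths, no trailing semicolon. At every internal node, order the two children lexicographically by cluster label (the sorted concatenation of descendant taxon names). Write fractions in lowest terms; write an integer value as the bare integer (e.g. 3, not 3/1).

step 1: merge (Q,S) at d=5, Q=-112; branch lengths Q→7/5, S→18/5; new cluster QS
  updated: d(F,QS)=19/2, d(J,QS)=7, d(K,QS)=11, d(O,QS)=16, d(QS,W)=15/2
step 2: merge (F,K) at d=5, Q=-165/2; branch lengths F→37/16, K→43/16; new cluster FK
  updated: d(FK,J)=13/2, d(FK,O)=31/2, d(FK,QS)=31/4, d(FK,W)=13/2
step 3: merge (FK,QS) at d=31/4, Q=-205/4; branch lengths FK→85/24, QS→101/24; new cluster FKQS
  updated: d(FKQS,J)=23/8, d(FKQS,O)=95/8, d(FKQS,W)=25/8
step 4: merge (FKQS,O) at d=95/8, Q=-31; branch lengths FKQS→19/16, O→171/16; new cluster FKOQS
  updated: d(FKOQS,J)=3/2, d(FKOQS,W)=17/8
step 5: merge (FKOQS,J) at d=3/2, Q=-45/8; branch lengths FKOQS→13/16, J→11/16; new cluster FJKOQS
  updated: d(FJKOQS,W)=21/16
step 6: merge (FJKOQS,W) at d=21/16; branch lengths FJKOQS→21/32, W→21/32; new cluster FJKOQSW
final tree: (((((F:37/16,K:43/16):85/24,(Q:7/5,S:18/5):101/24):19/16,O:171/16):13/16,J:11/16):21/32,W:21/32)
total length: 519/16

(((((F:37/16,K:43/16):85/24,(Q:7/5,S:18/5):101/24):19/16,O:171/16):13/16,J:11/16):21/32,W:21/32)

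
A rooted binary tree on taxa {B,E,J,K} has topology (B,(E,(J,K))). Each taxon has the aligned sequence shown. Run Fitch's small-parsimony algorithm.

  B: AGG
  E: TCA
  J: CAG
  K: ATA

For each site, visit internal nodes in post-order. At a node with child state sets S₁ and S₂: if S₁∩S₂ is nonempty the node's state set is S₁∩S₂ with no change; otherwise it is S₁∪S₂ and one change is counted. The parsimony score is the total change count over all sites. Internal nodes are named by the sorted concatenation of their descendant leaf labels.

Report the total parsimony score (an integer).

7

site 0, node JK: J={C} ∪ K={A} → {A,C} (+1)
site 0, node EJK: E={T} ∪ JK={A,C} → {A,C,T} (+1)
site 0, node BEJK: B={A} ∩ EJK={A,C,T} → {A} (+0)
site 1, node JK: J={A} ∪ K={T} → {A,T} (+1)
site 1, node EJK: E={C} ∪ JK={A,T} → {A,C,T} (+1)
site 1, node BEJK: B={G} ∪ EJK={A,C,T} → {A,C,G,T} (+1)
site 2, node JK: J={G} ∪ K={A} → {A,G} (+1)
site 2, node EJK: E={A} ∩ JK={A,G} → {A} (+0)
site 2, node BEJK: B={G} ∪ EJK={A} → {A,G} (+1)
per-site changes: [2, 3, 2]; total = 7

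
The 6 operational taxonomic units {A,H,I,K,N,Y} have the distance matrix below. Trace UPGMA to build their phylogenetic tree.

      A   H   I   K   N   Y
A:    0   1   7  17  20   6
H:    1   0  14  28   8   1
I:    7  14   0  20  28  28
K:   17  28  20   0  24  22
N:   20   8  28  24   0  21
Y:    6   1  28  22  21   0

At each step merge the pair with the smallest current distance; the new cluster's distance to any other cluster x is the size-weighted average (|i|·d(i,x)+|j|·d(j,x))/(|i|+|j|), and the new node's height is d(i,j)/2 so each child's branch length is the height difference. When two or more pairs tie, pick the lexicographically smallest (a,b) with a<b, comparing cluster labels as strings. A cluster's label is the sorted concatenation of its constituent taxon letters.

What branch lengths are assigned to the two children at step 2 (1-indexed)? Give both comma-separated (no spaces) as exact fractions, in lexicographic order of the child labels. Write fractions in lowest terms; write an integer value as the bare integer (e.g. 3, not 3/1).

step 1: merge (A,H) at d=1; branch lengths A→1/2, H→1/2; new cluster AH
  updated: d(AH,I)=21/2, d(AH,K)=45/2, d(AH,N)=14, d(AH,Y)=7/2
step 2: merge (AH,Y) at d=7/2; branch lengths AH→5/4, Y→7/4; new cluster AHY
  updated: d(AHY,I)=49/3, d(AHY,K)=67/3, d(AHY,N)=49/3
step 3: merge (AHY,I) at d=49/3; branch lengths AHY→77/12, I→49/6; new cluster AHIY
  updated: d(AHIY,K)=87/4, d(AHIY,N)=77/4
step 4: merge (AHIY,N) at d=77/4; branch lengths AHIY→35/24, N→77/8; new cluster AHINY
  updated: d(AHINY,K)=111/5
step 5: merge (AHINY,K) at d=111/5; branch lengths AHINY→59/40, K→111/10; new cluster AHIKNY
final tree: (((((A:1/2,H:1/2):5/4,Y:7/4):77/12,I:49/6):35/24,N:77/8):59/40,K:111/10)
total length: 5069/120

5/4,7/4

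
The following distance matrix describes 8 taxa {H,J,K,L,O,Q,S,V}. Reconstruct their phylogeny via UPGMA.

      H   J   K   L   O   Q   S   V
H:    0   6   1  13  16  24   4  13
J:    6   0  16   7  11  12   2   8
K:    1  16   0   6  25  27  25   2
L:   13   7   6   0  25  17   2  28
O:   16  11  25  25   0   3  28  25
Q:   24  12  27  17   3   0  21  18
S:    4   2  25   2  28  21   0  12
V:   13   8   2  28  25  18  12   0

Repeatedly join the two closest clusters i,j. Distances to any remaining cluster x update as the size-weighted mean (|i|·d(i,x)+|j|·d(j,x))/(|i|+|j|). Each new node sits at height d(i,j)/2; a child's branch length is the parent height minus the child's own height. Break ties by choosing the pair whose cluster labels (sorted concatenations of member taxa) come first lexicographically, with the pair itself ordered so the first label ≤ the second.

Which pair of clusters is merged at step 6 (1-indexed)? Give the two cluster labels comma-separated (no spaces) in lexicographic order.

HKV,JLS

1. join H+K (d=1) ⇒ HK; edges |H|=1/2, |K|=1/2
  updated: d(HK,J)=11, d(HK,L)=19/2, d(HK,O)=41/2, d(HK,Q)=51/2, d(HK,S)=29/2, d(HK,V)=15/2
2. join J+S (d=2) ⇒ JS; edges |J|=1, |S|=1
  updated: d(HK,JS)=51/4, d(JS,L)=9/2, d(JS,O)=39/2, d(JS,Q)=33/2, d(JS,V)=10
3. join O+Q (d=3) ⇒ OQ; edges |O|=3/2, |Q|=3/2
  updated: d(HK,OQ)=23, d(JS,OQ)=18, d(L,OQ)=21, d(OQ,V)=43/2
4. join JS+L (d=9/2) ⇒ JLS; edges |JS|=5/4, |L|=9/4
  updated: d(HK,JLS)=35/3, d(JLS,OQ)=19, d(JLS,V)=16
5. join HK+V (d=15/2) ⇒ HKV; edges |HK|=13/4, |V|=15/4
  updated: d(HKV,JLS)=118/9, d(HKV,OQ)=45/2
6. join HKV+JLS (d=118/9) ⇒ HJKLSV; edges |HKV|=101/36, |JLS|=155/36
  updated: d(HJKLSV,OQ)=83/4
7. join HJKLSV+OQ (d=83/4) ⇒ HJKLOQSV; edges |HJKLSV|=275/72, |OQ|=71/8
final tree: ((((H:1/2,K:1/2):13/4,V:15/4):101/36,((J:1,S:1):5/4,L:9/4):155/36):275/72,(O:3/2,Q:3/2):71/8)
total length: 1307/36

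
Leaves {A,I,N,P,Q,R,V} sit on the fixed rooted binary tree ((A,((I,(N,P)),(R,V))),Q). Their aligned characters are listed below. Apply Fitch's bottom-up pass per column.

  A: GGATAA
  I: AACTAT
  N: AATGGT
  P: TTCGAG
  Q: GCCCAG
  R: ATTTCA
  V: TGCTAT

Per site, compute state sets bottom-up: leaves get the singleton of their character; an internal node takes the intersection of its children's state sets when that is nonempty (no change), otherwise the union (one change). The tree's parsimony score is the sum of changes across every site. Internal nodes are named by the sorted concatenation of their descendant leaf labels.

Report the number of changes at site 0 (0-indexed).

3

[col 0] NP: children N:{A}, P:{T} ∪→ {A,T}; cost 1
[col 0] INP: children I:{A}, NP:{A,T} ∩→ {A}; cost 0
[col 0] RV: children R:{A}, V:{T} ∪→ {A,T}; cost 1
[col 0] INPRV: children INP:{A}, RV:{A,T} ∩→ {A}; cost 0
[col 0] AINPRV: children A:{G}, INPRV:{A} ∪→ {A,G}; cost 1
[col 0] AINPQRV: children AINPRV:{A,G}, Q:{G} ∩→ {G}; cost 0
[col 1] NP: children N:{A}, P:{T} ∪→ {A,T}; cost 1
[col 1] INP: children I:{A}, NP:{A,T} ∩→ {A}; cost 0
[col 1] RV: children R:{T}, V:{G} ∪→ {G,T}; cost 1
[col 1] INPRV: children INP:{A}, RV:{G,T} ∪→ {A,G,T}; cost 1
[col 1] AINPRV: children A:{G}, INPRV:{A,G,T} ∩→ {G}; cost 0
[col 1] AINPQRV: children AINPRV:{G}, Q:{C} ∪→ {C,G}; cost 1
[col 2] NP: children N:{T}, P:{C} ∪→ {C,T}; cost 1
[col 2] INP: children I:{C}, NP:{C,T} ∩→ {C}; cost 0
[col 2] RV: children R:{T}, V:{C} ∪→ {C,T}; cost 1
[col 2] INPRV: children INP:{C}, RV:{C,T} ∩→ {C}; cost 0
[col 2] AINPRV: children A:{A}, INPRV:{C} ∪→ {A,C}; cost 1
[col 2] AINPQRV: children AINPRV:{A,C}, Q:{C} ∩→ {C}; cost 0
[col 3] NP: children N:{G}, P:{G} ∩→ {G}; cost 0
[col 3] INP: children I:{T}, NP:{G} ∪→ {G,T}; cost 1
[col 3] RV: children R:{T}, V:{T} ∩→ {T}; cost 0
[col 3] INPRV: children INP:{G,T}, RV:{T} ∩→ {T}; cost 0
[col 3] AINPRV: children A:{T}, INPRV:{T} ∩→ {T}; cost 0
[col 3] AINPQRV: children AINPRV:{T}, Q:{C} ∪→ {C,T}; cost 1
[col 4] NP: children N:{G}, P:{A} ∪→ {A,G}; cost 1
[col 4] INP: children I:{A}, NP:{A,G} ∩→ {A}; cost 0
[col 4] RV: children R:{C}, V:{A} ∪→ {A,C}; cost 1
[col 4] INPRV: children INP:{A}, RV:{A,C} ∩→ {A}; cost 0
[col 4] AINPRV: children A:{A}, INPRV:{A} ∩→ {A}; cost 0
[col 4] AINPQRV: children AINPRV:{A}, Q:{A} ∩→ {A}; cost 0
[col 5] NP: children N:{T}, P:{G} ∪→ {G,T}; cost 1
[col 5] INP: children I:{T}, NP:{G,T} ∩→ {T}; cost 0
[col 5] RV: children R:{A}, V:{T} ∪→ {A,T}; cost 1
[col 5] INPRV: children INP:{T}, RV:{A,T} ∩→ {T}; cost 0
[col 5] AINPRV: children A:{A}, INPRV:{T} ∪→ {A,T}; cost 1
[col 5] AINPQRV: children AINPRV:{A,T}, Q:{G} ∪→ {A,G,T}; cost 1
per-site changes: [3, 4, 3, 2, 2, 4]; total = 18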